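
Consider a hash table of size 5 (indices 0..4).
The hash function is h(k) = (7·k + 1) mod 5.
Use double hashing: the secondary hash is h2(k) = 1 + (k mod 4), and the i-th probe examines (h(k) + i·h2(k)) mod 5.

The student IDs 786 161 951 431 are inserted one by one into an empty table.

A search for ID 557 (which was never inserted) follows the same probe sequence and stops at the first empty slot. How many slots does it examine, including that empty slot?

Insert 786: h=3, slot 3 empty → index 3.
Insert 161: h=3, h2=2, slot 3 occupied → index 0.
Insert 951: h=3, h2=4, slot 3 occupied → index 2.
Insert 431: h=3, h2=4, slots 3,2 occupied → index 1.
Table: [161, 431, 951, 786, ∅]
Lookup 557: h=0, h2=2, probe 0,2,4 → slot 4 empty, not found.

3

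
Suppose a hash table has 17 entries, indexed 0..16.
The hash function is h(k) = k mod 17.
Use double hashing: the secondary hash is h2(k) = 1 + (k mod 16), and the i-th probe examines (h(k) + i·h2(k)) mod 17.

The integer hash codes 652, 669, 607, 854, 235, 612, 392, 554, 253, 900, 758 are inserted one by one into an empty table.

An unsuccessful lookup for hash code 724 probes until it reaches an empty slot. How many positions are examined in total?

4

652 hashes to 6; slot 6 is free => place at 6.
669 hashes to 6, h2=14; 6 taken => place at 3.
607 hashes to 12; slot 12 is free => place at 12.
854 hashes to 4; slot 4 is free => place at 4.
235 hashes to 14; slot 14 is free => place at 14.
612 hashes to 0; slot 0 is free => place at 0.
392 hashes to 1; slot 1 is free => place at 1.
554 hashes to 10; slot 10 is free => place at 10.
253 hashes to 15; slot 15 is free => place at 15.
900 hashes to 16; slot 16 is free => place at 16.
758 hashes to 10, h2=7; 10,0 taken => place at 7.
Table: [612, 392, -, 669, 854, -, 652, 758, -, -, 554, -, 607, -, 235, 253, 900]
Lookup 724: h=10, h2=5, probe 10,15,3,8 → slot 8 empty, not found.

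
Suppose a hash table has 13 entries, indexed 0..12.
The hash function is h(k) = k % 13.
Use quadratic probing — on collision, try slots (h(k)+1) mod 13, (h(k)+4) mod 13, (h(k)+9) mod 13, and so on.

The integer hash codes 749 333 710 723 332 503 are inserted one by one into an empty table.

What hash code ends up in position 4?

723

749 hashes to 8; slot 8 is free -> place at 8.
333 hashes to 8; 8 taken -> place at 9.
710 hashes to 8; 8,9 taken -> place at 12.
723 hashes to 8; 8,9,12 taken -> place at 4.
332 hashes to 7; slot 7 is free -> place at 7.
503 hashes to 9; 9 taken -> place at 10.
Table: [—, —, —, —, 723, —, —, 332, 749, 333, 503, —, 710]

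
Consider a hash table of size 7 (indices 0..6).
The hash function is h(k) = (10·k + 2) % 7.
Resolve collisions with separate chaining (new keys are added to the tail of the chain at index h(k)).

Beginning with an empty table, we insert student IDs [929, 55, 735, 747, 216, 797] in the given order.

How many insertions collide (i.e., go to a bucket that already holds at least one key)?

3

929 → bucket 3
55 → bucket 6
735 → bucket 2
747 → bucket 3 (collision)
216 → bucket 6 (collision)
797 → bucket 6 (collision)
Final buckets:
0: ∅
1: ∅
2: 735
3: 929 -> 747
4: ∅
5: ∅
6: 55 -> 216 -> 797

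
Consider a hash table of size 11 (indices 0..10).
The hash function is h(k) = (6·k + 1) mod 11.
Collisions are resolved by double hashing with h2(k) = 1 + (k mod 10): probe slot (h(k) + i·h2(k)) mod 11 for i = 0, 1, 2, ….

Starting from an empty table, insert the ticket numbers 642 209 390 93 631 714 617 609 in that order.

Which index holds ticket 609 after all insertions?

642: h=3 => slot 3
209: h=1 => slot 1
390: h=9 => slot 9
93: h=9, h2=4, probe 9,2 => slot 2
631: h=3, h2=2, probe 3,5 => slot 5
714: h=6 => slot 6
617: h=7 => slot 7
609: h=3, h2=10, probe 3,2,1,0 => slot 0
Table: [609, 209, 93, 642, _, 631, 714, 617, _, 390, _]

0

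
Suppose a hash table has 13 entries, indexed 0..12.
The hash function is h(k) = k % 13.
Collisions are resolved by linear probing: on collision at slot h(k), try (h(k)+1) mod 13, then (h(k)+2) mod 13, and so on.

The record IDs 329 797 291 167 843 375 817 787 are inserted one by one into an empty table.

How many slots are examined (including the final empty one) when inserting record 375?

3

329: h=4 => slot 4
797: h=4, probe 4,5 => slot 5
291: h=5, probe 5,6 => slot 6
167: h=11 => slot 11
843: h=11, probe 11,12 => slot 12
375: h=11, probe 11,12,0 => slot 0
817: h=11, probe 11,12,0,1 => slot 1
787: h=7 => slot 7
Table: [375, 817, -, -, 329, 797, 291, 787, -, -, -, 167, 843]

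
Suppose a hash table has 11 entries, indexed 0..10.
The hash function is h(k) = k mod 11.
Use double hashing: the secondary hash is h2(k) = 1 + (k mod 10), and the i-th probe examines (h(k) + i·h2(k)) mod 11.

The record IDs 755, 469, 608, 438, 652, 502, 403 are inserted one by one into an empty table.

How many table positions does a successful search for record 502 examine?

2

755: h=7 → slot 7
469: h=7, h2=10, probe 7,6 → slot 6
608: h=3 → slot 3
438: h=9 → slot 9
652: h=3, h2=3, probe 3,6,9,1 → slot 1
502: h=7, h2=3, probe 7,10 → slot 10
403: h=7, h2=4, probe 7,0 → slot 0
Table: [403, 652, ∅, 608, ∅, ∅, 469, 755, ∅, 438, 502]
Lookup 502: h=7, h2=3, probe 7,10 → found at 10.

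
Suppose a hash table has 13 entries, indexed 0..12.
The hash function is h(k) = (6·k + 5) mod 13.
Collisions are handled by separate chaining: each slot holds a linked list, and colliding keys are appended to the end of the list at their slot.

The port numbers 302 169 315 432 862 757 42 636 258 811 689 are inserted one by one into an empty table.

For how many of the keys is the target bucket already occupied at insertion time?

Insert 302: h=10, bucket 10 empty → new chain.
Insert 169: h=5, bucket 5 empty → new chain.
Insert 315: h=10, bucket 10 nonempty → append to chain.
Insert 432: h=10, bucket 10 nonempty → append to chain.
Insert 862: h=3, bucket 3 empty → new chain.
Insert 757: h=10, bucket 10 nonempty → append to chain.
Insert 42: h=10, bucket 10 nonempty → append to chain.
Insert 636: h=12, bucket 12 empty → new chain.
Insert 258: h=6, bucket 6 empty → new chain.
Insert 811: h=9, bucket 9 empty → new chain.
Insert 689: h=5, bucket 5 nonempty → append to chain.
Final buckets:
0: —
1: —
2: —
3: 862
4: —
5: 169 -> 689
6: 258
7: —
8: —
9: 811
10: 302 -> 315 -> 432 -> 757 -> 42
11: —
12: 636

5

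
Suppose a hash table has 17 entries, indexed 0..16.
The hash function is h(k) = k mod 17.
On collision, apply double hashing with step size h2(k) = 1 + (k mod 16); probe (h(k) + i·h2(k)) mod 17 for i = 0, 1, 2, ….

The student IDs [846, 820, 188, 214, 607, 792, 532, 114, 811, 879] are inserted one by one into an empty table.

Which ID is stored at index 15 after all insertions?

846: h=13 -> slot 13
820: h=4 -> slot 4
188: h=1 -> slot 1
214: h=10 -> slot 10
607: h=12 -> slot 12
792: h=10, h2=9, probe 10,2 -> slot 2
532: h=5 -> slot 5
114: h=12, h2=3, probe 12,15 -> slot 15
811: h=12, h2=12, probe 12,7 -> slot 7
879: h=12, h2=16, probe 12,11 -> slot 11
Table: [., 188, 792, ., 820, 532, ., 811, ., ., 214, 879, 607, 846, ., 114, .]

114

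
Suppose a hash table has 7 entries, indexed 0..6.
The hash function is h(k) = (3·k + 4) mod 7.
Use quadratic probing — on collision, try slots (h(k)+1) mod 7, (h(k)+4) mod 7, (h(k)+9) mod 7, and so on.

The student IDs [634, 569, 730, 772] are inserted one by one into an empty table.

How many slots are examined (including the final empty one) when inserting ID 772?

634 hashes to 2; slot 2 is free => place at 2.
569 hashes to 3; slot 3 is free => place at 3.
730 hashes to 3; 3 taken => place at 4.
772 hashes to 3; 3,4 taken => place at 0.
Table: [772, —, 634, 569, 730, —, —]

3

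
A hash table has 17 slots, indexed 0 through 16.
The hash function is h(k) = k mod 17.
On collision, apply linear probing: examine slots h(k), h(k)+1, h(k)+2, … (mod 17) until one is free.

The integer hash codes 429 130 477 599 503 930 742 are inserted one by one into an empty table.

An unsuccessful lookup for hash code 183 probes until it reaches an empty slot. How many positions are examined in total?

429: h=4 => slot 4
130: h=11 => slot 11
477: h=1 => slot 1
599: h=4, probe 4,5 => slot 5
503: h=10 => slot 10
930: h=12 => slot 12
742: h=11, probe 11,12,13 => slot 13
Table: [-, 477, -, -, 429, 599, -, -, -, -, 503, 130, 930, 742, -, -, -]
Lookup 183: h=13, probe 13,14 → slot 14 empty, not found.

2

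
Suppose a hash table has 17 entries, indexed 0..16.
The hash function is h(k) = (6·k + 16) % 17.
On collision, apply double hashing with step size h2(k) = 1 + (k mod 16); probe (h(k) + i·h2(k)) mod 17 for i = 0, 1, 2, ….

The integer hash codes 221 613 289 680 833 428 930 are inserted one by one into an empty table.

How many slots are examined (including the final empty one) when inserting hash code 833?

3

Insert 221: h=16, slot 16 empty -> index 16.
Insert 613: h=5, slot 5 empty -> index 5.
Insert 289: h=16, h2=2, slot 16 occupied -> index 1.
Insert 680: h=16, h2=9, slot 16 occupied -> index 8.
Insert 833: h=16, h2=2, slots 16,1 occupied -> index 3.
Insert 428: h=0, slot 0 empty -> index 0.
Insert 930: h=3, h2=3, slot 3 occupied -> index 6.
Table: [428, 289, -, 833, -, 613, 930, -, 680, -, -, -, -, -, -, -, 221]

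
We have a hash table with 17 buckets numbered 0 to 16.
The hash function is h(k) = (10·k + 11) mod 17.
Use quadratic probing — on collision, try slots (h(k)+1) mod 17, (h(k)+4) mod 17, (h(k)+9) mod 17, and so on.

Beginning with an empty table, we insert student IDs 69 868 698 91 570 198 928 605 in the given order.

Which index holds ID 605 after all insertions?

10

69 hashes to 4; slot 4 is free → place at 4.
868 hashes to 4; 4 taken → place at 5.
698 hashes to 4; 4,5 taken → place at 8.
91 hashes to 3; slot 3 is free → place at 3.
570 hashes to 16; slot 16 is free → place at 16.
198 hashes to 2; slot 2 is free → place at 2.
928 hashes to 9; slot 9 is free → place at 9.
605 hashes to 9; 9 taken → place at 10.
Table: [., ., 198, 91, 69, 868, ., ., 698, 928, 605, ., ., ., ., ., 570]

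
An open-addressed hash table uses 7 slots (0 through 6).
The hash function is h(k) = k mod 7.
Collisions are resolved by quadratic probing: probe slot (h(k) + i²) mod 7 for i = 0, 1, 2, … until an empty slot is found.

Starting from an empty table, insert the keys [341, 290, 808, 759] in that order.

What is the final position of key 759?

0

341 hashes to 5; slot 5 is free => place at 5.
290 hashes to 3; slot 3 is free => place at 3.
808 hashes to 3; 3 taken => place at 4.
759 hashes to 3; 3,4 taken => place at 0.
Table: [759, ∅, ∅, 290, 808, 341, ∅]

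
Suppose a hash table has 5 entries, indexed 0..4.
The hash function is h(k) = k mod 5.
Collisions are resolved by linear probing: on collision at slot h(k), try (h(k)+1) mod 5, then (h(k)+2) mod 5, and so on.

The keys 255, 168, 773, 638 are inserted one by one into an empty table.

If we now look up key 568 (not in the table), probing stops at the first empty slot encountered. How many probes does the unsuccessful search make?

5

255 hashes to 0; slot 0 is free → place at 0.
168 hashes to 3; slot 3 is free → place at 3.
773 hashes to 3; 3 taken → place at 4.
638 hashes to 3; 3,4,0 taken → place at 1.
Table: [255, 638, ., 168, 773]
Lookup 568: h=3, probe 3,4,0,1,2 → slot 2 empty, not found.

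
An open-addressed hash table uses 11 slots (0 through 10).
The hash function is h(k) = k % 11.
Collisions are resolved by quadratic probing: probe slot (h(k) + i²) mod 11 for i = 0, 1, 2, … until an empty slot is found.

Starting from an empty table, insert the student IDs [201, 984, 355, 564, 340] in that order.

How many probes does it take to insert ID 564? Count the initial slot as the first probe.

201: h=3 → slot 3
984: h=5 → slot 5
355: h=3, probe 3,4 → slot 4
564: h=3, probe 3,4,7 → slot 7
340: h=10 → slot 10
Table: [∅, ∅, ∅, 201, 355, 984, ∅, 564, ∅, ∅, 340]

3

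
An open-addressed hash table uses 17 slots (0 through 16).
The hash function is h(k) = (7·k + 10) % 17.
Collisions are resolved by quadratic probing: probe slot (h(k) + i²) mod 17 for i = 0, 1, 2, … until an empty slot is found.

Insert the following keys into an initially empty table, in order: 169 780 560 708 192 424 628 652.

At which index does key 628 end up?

Insert 169: h=3, slot 3 empty => index 3.
Insert 780: h=13, slot 13 empty => index 13.
Insert 560: h=3, slot 3 occupied => index 4.
Insert 708: h=2, slot 2 empty => index 2.
Insert 192: h=11, slot 11 empty => index 11.
Insert 424: h=3, slots 3,4 occupied => index 7.
Insert 628: h=3, slots 3,4,7 occupied => index 12.
Insert 652: h=1, slot 1 empty => index 1.
Table: [-, 652, 708, 169, 560, -, -, 424, -, -, -, 192, 628, 780, -, -, -]

12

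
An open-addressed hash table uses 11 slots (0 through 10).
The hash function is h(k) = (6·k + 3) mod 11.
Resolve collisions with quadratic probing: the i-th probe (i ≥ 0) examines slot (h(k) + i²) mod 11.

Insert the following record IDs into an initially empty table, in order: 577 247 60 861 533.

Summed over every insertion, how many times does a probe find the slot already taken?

6

577: h=0 -> slot 0
247: h=0, probe 0,1 -> slot 1
60: h=0, probe 0,1,4 -> slot 4
861: h=10 -> slot 10
533: h=0, probe 0,1,4,9 -> slot 9
Table: [577, 247, —, —, 60, —, —, —, —, 533, 861]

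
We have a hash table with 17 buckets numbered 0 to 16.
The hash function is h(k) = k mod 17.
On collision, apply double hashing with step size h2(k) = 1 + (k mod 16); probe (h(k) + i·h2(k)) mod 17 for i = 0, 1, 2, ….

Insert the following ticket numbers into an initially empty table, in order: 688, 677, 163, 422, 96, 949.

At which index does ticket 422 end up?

4

688: h=8 → slot 8
677: h=14 → slot 14
163: h=10 → slot 10
422: h=14, h2=7, probe 14,4 → slot 4
96: h=11 → slot 11
949: h=14, h2=6, probe 14,3 → slot 3
Table: [_, _, _, 949, 422, _, _, _, 688, _, 163, 96, _, _, 677, _, _]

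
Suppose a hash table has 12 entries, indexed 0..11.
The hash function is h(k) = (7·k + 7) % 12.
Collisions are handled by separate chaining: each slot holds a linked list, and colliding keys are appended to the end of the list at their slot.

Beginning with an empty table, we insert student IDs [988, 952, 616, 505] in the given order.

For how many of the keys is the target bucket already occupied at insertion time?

2

988 -> bucket 11
952 -> bucket 11 (collision)
616 -> bucket 11 (collision)
505 -> bucket 2
Final buckets:
0: ∅
1: ∅
2: 505
3: ∅
4: ∅
5: ∅
6: ∅
7: ∅
8: ∅
9: ∅
10: ∅
11: 988 -> 952 -> 616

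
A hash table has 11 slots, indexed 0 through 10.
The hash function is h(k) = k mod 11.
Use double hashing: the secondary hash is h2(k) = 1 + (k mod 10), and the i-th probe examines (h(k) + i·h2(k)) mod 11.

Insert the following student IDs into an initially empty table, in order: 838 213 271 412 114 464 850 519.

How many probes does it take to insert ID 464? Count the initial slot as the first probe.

3

Insert 838: h=2, slot 2 empty → index 2.
Insert 213: h=4, slot 4 empty → index 4.
Insert 271: h=7, slot 7 empty → index 7.
Insert 412: h=5, slot 5 empty → index 5.
Insert 114: h=4, h2=5, slot 4 occupied → index 9.
Insert 464: h=2, h2=5, slots 2,7 occupied → index 1.
Insert 850: h=3, slot 3 empty → index 3.
Insert 519: h=2, h2=10, slots 2,1 occupied → index 0.
Table: [519, 464, 838, 850, 213, 412, _, 271, _, 114, _]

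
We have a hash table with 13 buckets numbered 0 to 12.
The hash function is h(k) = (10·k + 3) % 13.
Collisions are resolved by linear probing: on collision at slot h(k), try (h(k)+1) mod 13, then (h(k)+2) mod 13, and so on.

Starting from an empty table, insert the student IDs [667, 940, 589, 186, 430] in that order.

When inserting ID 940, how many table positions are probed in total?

667 hashes to 4; slot 4 is free → place at 4.
940 hashes to 4; 4 taken → place at 5.
589 hashes to 4; 4,5 taken → place at 6.
186 hashes to 4; 4,5,6 taken → place at 7.
430 hashes to 0; slot 0 is free → place at 0.
Table: [430, -, -, -, 667, 940, 589, 186, -, -, -, -, -]

2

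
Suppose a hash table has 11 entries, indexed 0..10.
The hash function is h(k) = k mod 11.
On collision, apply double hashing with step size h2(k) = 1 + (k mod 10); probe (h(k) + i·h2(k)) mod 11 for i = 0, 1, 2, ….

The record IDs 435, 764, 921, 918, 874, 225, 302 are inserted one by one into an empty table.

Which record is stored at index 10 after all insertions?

435: h=6 -> slot 6
764: h=5 -> slot 5
921: h=8 -> slot 8
918: h=5, h2=9, probe 5,3 -> slot 3
874: h=5, h2=5, probe 5,10 -> slot 10
225: h=5, h2=6, probe 5,0 -> slot 0
302: h=5, h2=3, probe 5,8,0,3,6,9 -> slot 9
Table: [225, -, -, 918, -, 764, 435, -, 921, 302, 874]

874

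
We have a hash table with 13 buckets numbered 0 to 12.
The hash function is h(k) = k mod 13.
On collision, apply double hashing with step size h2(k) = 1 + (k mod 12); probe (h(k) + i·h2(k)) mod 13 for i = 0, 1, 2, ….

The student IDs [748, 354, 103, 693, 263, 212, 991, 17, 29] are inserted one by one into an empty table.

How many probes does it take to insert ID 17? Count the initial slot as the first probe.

748 hashes to 7; slot 7 is free => place at 7.
354 hashes to 3; slot 3 is free => place at 3.
103 hashes to 12; slot 12 is free => place at 12.
693 hashes to 4; slot 4 is free => place at 4.
263 hashes to 3, h2=12; 3 taken => place at 2.
212 hashes to 4, h2=9; 4 taken => place at 0.
991 hashes to 3, h2=8; 3 taken => place at 11.
17 hashes to 4, h2=6; 4 taken => place at 10.
29 hashes to 3, h2=6; 3 taken => place at 9.
Table: [212, —, 263, 354, 693, —, —, 748, —, 29, 17, 991, 103]

2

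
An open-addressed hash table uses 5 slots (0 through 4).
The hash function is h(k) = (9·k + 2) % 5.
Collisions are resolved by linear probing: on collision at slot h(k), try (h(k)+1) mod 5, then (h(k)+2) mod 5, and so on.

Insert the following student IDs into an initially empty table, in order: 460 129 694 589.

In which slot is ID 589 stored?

0

460 hashes to 2; slot 2 is free -> place at 2.
129 hashes to 3; slot 3 is free -> place at 3.
694 hashes to 3; 3 taken -> place at 4.
589 hashes to 3; 3,4 taken -> place at 0.
Table: [589, _, 460, 129, 694]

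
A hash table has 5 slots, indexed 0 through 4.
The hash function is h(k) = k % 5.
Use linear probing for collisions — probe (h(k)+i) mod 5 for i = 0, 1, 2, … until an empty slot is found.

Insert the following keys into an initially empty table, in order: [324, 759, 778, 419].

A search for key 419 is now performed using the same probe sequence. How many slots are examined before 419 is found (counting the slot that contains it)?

324 hashes to 4; slot 4 is free -> place at 4.
759 hashes to 4; 4 taken -> place at 0.
778 hashes to 3; slot 3 is free -> place at 3.
419 hashes to 4; 4,0 taken -> place at 1.
Table: [759, 419, -, 778, 324]
Lookup 419: h=4, probe 4,0,1 → found at 1.

3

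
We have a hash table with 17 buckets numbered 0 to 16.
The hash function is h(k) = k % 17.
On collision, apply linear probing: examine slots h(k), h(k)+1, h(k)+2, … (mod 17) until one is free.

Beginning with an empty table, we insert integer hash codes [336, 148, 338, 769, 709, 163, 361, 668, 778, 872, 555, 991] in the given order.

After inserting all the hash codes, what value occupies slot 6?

336: h=13 -> slot 13
148: h=12 -> slot 12
338: h=15 -> slot 15
769: h=4 -> slot 4
709: h=12, probe 12,13,14 -> slot 14
163: h=10 -> slot 10
361: h=4, probe 4,5 -> slot 5
668: h=5, probe 5,6 -> slot 6
778: h=13, probe 13,14,15,16 -> slot 16
872: h=5, probe 5,6,7 -> slot 7
555: h=11 -> slot 11
991: h=5, probe 5,6,7,8 -> slot 8
Table: [∅, ∅, ∅, ∅, 769, 361, 668, 872, 991, ∅, 163, 555, 148, 336, 709, 338, 778]

668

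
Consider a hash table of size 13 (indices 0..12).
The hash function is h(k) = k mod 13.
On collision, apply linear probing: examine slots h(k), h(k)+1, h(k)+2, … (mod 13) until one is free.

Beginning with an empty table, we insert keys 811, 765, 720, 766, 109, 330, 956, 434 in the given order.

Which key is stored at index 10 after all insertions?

434

811 hashes to 5; slot 5 is free => place at 5.
765 hashes to 11; slot 11 is free => place at 11.
720 hashes to 5; 5 taken => place at 6.
766 hashes to 12; slot 12 is free => place at 12.
109 hashes to 5; 5,6 taken => place at 7.
330 hashes to 5; 5,6,7 taken => place at 8.
956 hashes to 7; 7,8 taken => place at 9.
434 hashes to 5; 5,6,7,8,9 taken => place at 10.
Table: [—, —, —, —, —, 811, 720, 109, 330, 956, 434, 765, 766]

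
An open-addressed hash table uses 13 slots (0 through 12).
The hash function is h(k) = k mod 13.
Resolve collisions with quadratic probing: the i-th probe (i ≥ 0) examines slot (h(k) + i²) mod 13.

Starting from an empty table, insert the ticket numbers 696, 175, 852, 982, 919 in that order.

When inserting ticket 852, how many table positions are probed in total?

Insert 696: h=7, slot 7 empty → index 7.
Insert 175: h=6, slot 6 empty → index 6.
Insert 852: h=7, slot 7 occupied → index 8.
Insert 982: h=7, slots 7,8 occupied → index 11.
Insert 919: h=9, slot 9 empty → index 9.
Table: [-, -, -, -, -, -, 175, 696, 852, 919, -, 982, -]

2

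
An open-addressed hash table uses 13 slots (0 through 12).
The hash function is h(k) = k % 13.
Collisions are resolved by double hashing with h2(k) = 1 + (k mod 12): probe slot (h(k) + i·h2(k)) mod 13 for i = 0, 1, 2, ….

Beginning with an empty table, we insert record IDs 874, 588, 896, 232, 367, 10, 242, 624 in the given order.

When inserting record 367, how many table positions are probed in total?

3

874 hashes to 3; slot 3 is free → place at 3.
588 hashes to 3, h2=1; 3 taken → place at 4.
896 hashes to 12; slot 12 is free → place at 12.
232 hashes to 11; slot 11 is free → place at 11.
367 hashes to 3, h2=8; 3,11 taken → place at 6.
10 hashes to 10; slot 10 is free → place at 10.
242 hashes to 8; slot 8 is free → place at 8.
624 hashes to 0; slot 0 is free → place at 0.
Table: [624, _, _, 874, 588, _, 367, _, 242, _, 10, 232, 896]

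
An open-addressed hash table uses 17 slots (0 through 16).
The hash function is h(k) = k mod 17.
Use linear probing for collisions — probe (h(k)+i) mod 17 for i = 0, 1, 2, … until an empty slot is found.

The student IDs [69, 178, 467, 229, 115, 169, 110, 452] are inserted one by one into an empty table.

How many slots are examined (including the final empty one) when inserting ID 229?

Insert 69: h=1, slot 1 empty => index 1.
Insert 178: h=8, slot 8 empty => index 8.
Insert 467: h=8, slot 8 occupied => index 9.
Insert 229: h=8, slots 8,9 occupied => index 10.
Insert 115: h=13, slot 13 empty => index 13.
Insert 169: h=16, slot 16 empty => index 16.
Insert 110: h=8, slots 8,9,10 occupied => index 11.
Insert 452: h=10, slots 10,11 occupied => index 12.
Table: [-, 69, -, -, -, -, -, -, 178, 467, 229, 110, 452, 115, -, -, 169]

3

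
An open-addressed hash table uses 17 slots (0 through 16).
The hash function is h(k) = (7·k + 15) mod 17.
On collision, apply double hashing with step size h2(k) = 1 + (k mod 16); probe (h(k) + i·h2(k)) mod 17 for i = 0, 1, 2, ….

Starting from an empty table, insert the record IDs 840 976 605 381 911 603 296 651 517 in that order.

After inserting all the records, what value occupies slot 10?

840: h=13 → slot 13
976: h=13, h2=1, probe 13,14 → slot 14
605: h=0 → slot 0
381: h=13, h2=14, probe 13,10 → slot 10
911: h=0, h2=16, probe 0,16 → slot 16
603: h=3 → slot 3
296: h=13, h2=9, probe 13,5 → slot 5
651: h=16, h2=12, probe 16,11 → slot 11
517: h=13, h2=6, probe 13,2 → slot 2
Table: [605, ∅, 517, 603, ∅, 296, ∅, ∅, ∅, ∅, 381, 651, ∅, 840, 976, ∅, 911]

381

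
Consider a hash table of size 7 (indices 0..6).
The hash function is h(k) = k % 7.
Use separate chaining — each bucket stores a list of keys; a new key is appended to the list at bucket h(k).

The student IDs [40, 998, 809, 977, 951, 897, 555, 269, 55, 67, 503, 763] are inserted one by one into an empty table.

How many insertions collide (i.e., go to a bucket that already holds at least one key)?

Insert 40: h=5, bucket 5 empty -> new chain.
Insert 998: h=4, bucket 4 empty -> new chain.
Insert 809: h=4, bucket 4 nonempty -> append to chain.
Insert 977: h=4, bucket 4 nonempty -> append to chain.
Insert 951: h=6, bucket 6 empty -> new chain.
Insert 897: h=1, bucket 1 empty -> new chain.
Insert 555: h=2, bucket 2 empty -> new chain.
Insert 269: h=3, bucket 3 empty -> new chain.
Insert 55: h=6, bucket 6 nonempty -> append to chain.
Insert 67: h=4, bucket 4 nonempty -> append to chain.
Insert 503: h=6, bucket 6 nonempty -> append to chain.
Insert 763: h=0, bucket 0 empty -> new chain.
Final buckets:
0: 763
1: 897
2: 555
3: 269
4: 998 -> 809 -> 977 -> 67
5: 40
6: 951 -> 55 -> 503

5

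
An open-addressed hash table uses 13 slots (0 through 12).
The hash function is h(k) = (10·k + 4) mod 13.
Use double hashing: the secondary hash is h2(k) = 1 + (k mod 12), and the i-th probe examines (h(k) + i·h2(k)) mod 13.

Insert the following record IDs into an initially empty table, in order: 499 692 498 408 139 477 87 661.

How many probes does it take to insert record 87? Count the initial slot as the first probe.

2

499 hashes to 2; slot 2 is free -> place at 2.
692 hashes to 8; slot 8 is free -> place at 8.
498 hashes to 5; slot 5 is free -> place at 5.
408 hashes to 2, h2=1; 2 taken -> place at 3.
139 hashes to 3, h2=8; 3 taken -> place at 11.
477 hashes to 3, h2=10; 3 taken -> place at 0.
87 hashes to 3, h2=4; 3 taken -> place at 7.
661 hashes to 10; slot 10 is free -> place at 10.
Table: [477, ∅, 499, 408, ∅, 498, ∅, 87, 692, ∅, 661, 139, ∅]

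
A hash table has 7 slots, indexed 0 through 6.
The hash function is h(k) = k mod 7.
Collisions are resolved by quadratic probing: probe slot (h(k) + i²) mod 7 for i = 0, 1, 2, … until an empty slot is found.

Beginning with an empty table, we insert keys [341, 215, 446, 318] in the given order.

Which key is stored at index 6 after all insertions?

Insert 341: h=5, slot 5 empty -> index 5.
Insert 215: h=5, slot 5 occupied -> index 6.
Insert 446: h=5, slots 5,6 occupied -> index 2.
Insert 318: h=3, slot 3 empty -> index 3.
Table: [∅, ∅, 446, 318, ∅, 341, 215]

215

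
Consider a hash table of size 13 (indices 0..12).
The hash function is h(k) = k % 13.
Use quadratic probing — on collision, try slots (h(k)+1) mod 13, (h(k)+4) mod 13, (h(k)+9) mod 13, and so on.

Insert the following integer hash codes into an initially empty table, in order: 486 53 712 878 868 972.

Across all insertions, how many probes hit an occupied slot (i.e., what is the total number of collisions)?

Insert 486: h=5, slot 5 empty → index 5.
Insert 53: h=1, slot 1 empty → index 1.
Insert 712: h=10, slot 10 empty → index 10.
Insert 878: h=7, slot 7 empty → index 7.
Insert 868: h=10, slot 10 occupied → index 11.
Insert 972: h=10, slots 10,11,1 occupied → index 6.
Table: [_, 53, _, _, _, 486, 972, 878, _, _, 712, 868, _]

4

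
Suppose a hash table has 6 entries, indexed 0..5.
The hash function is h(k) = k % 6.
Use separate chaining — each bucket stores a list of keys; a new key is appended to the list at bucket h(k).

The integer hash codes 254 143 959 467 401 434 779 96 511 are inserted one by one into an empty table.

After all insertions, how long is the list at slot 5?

5

254 → bucket 2
143 → bucket 5
959 → bucket 5 (collision)
467 → bucket 5 (collision)
401 → bucket 5 (collision)
434 → bucket 2 (collision)
779 → bucket 5 (collision)
96 → bucket 0
511 → bucket 1
Final buckets:
0: 96
1: 511
2: 254 -> 434
3: _
4: _
5: 143 -> 959 -> 467 -> 401 -> 779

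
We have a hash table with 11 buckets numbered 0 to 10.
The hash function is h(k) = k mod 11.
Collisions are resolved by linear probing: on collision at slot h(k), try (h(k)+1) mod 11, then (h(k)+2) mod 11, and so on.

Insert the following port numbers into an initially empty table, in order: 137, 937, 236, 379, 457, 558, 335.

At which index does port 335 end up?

10

137 hashes to 5; slot 5 is free => place at 5.
937 hashes to 2; slot 2 is free => place at 2.
236 hashes to 5; 5 taken => place at 6.
379 hashes to 5; 5,6 taken => place at 7.
457 hashes to 6; 6,7 taken => place at 8.
558 hashes to 8; 8 taken => place at 9.
335 hashes to 5; 5,6,7,8,9 taken => place at 10.
Table: [—, —, 937, —, —, 137, 236, 379, 457, 558, 335]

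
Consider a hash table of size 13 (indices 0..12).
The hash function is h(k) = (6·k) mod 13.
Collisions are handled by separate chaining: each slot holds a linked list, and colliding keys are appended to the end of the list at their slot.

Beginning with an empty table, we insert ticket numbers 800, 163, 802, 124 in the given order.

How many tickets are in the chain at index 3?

3

800 → bucket 3
163 → bucket 3 (collision)
802 → bucket 2
124 → bucket 3 (collision)
Final buckets:
0: -
1: -
2: 802
3: 800 -> 163 -> 124
4: -
5: -
6: -
7: -
8: -
9: -
10: -
11: -
12: -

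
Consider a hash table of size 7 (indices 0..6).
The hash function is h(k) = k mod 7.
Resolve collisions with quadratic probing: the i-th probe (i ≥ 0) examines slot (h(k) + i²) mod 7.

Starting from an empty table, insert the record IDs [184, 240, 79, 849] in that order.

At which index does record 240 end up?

3

184: h=2 → slot 2
240: h=2, probe 2,3 → slot 3
79: h=2, probe 2,3,6 → slot 6
849: h=2, probe 2,3,6,4 → slot 4
Table: [-, -, 184, 240, 849, -, 79]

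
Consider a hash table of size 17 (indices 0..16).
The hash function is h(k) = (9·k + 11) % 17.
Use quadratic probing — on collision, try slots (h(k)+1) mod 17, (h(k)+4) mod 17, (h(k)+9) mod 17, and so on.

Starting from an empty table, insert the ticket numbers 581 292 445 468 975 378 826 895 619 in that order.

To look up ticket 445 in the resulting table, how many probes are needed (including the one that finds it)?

581 hashes to 4; slot 4 is free -> place at 4.
292 hashes to 4; 4 taken -> place at 5.
445 hashes to 4; 4,5 taken -> place at 8.
468 hashes to 7; slot 7 is free -> place at 7.
975 hashes to 14; slot 14 is free -> place at 14.
378 hashes to 13; slot 13 is free -> place at 13.
826 hashes to 16; slot 16 is free -> place at 16.
895 hashes to 8; 8 taken -> place at 9.
619 hashes to 6; slot 6 is free -> place at 6.
Table: [∅, ∅, ∅, ∅, 581, 292, 619, 468, 445, 895, ∅, ∅, ∅, 378, 975, ∅, 826]
Lookup 445: h=4, probe 4,5,8 → found at 8.

3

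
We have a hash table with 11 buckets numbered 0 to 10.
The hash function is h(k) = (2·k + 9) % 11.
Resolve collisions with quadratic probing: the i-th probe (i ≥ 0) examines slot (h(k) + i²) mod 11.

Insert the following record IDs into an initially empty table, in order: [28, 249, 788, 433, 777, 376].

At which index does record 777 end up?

Insert 28: h=10, slot 10 empty -> index 10.
Insert 249: h=1, slot 1 empty -> index 1.
Insert 788: h=1, slot 1 occupied -> index 2.
Insert 433: h=6, slot 6 empty -> index 6.
Insert 777: h=1, slots 1,2 occupied -> index 5.
Insert 376: h=2, slot 2 occupied -> index 3.
Table: [_, 249, 788, 376, _, 777, 433, _, _, _, 28]

5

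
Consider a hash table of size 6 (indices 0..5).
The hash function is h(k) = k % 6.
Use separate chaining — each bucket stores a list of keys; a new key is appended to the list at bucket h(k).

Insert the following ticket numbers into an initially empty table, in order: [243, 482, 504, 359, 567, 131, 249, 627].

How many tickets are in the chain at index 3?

243 -> bucket 3
482 -> bucket 2
504 -> bucket 0
359 -> bucket 5
567 -> bucket 3 (collision)
131 -> bucket 5 (collision)
249 -> bucket 3 (collision)
627 -> bucket 3 (collision)
Final buckets:
0: 504
1: _
2: 482
3: 243 -> 567 -> 249 -> 627
4: _
5: 359 -> 131

4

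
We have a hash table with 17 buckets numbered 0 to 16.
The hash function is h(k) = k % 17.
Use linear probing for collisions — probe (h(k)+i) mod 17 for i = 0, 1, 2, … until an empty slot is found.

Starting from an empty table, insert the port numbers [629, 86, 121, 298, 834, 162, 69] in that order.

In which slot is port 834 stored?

3

629 hashes to 0; slot 0 is free → place at 0.
86 hashes to 1; slot 1 is free → place at 1.
121 hashes to 2; slot 2 is free → place at 2.
298 hashes to 9; slot 9 is free → place at 9.
834 hashes to 1; 1,2 taken → place at 3.
162 hashes to 9; 9 taken → place at 10.
69 hashes to 1; 1,2,3 taken → place at 4.
Table: [629, 86, 121, 834, 69, -, -, -, -, 298, 162, -, -, -, -, -, -]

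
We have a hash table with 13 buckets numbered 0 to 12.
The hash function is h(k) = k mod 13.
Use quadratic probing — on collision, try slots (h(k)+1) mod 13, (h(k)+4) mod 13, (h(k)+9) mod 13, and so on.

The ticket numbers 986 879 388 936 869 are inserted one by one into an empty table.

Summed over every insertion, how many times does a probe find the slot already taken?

3

986 hashes to 11; slot 11 is free => place at 11.
879 hashes to 8; slot 8 is free => place at 8.
388 hashes to 11; 11 taken => place at 12.
936 hashes to 0; slot 0 is free => place at 0.
869 hashes to 11; 11,12 taken => place at 2.
Table: [936, -, 869, -, -, -, -, -, 879, -, -, 986, 388]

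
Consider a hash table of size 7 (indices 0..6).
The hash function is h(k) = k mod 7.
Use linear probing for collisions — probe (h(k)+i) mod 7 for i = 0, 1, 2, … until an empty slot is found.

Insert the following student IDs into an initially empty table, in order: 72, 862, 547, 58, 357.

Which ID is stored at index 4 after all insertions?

58

72 hashes to 2; slot 2 is free => place at 2.
862 hashes to 1; slot 1 is free => place at 1.
547 hashes to 1; 1,2 taken => place at 3.
58 hashes to 2; 2,3 taken => place at 4.
357 hashes to 0; slot 0 is free => place at 0.
Table: [357, 862, 72, 547, 58, ., .]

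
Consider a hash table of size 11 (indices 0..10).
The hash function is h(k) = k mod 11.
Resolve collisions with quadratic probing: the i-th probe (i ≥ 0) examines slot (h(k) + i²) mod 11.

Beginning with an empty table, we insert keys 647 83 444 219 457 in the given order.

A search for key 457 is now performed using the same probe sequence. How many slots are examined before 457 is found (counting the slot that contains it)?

2

Insert 647: h=9, slot 9 empty => index 9.
Insert 83: h=6, slot 6 empty => index 6.
Insert 444: h=4, slot 4 empty => index 4.
Insert 219: h=10, slot 10 empty => index 10.
Insert 457: h=6, slot 6 occupied => index 7.
Table: [_, _, _, _, 444, _, 83, 457, _, 647, 219]
Lookup 457: h=6, probe 6,7 → found at 7.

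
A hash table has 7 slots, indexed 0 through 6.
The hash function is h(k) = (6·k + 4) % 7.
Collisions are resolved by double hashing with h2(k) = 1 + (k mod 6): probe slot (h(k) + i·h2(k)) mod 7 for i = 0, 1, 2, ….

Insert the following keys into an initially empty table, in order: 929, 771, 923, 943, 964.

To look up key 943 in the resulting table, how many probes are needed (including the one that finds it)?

2

929: h=6 -> slot 6
771: h=3 -> slot 3
923: h=5 -> slot 5
943: h=6, h2=2, probe 6,1 -> slot 1
964: h=6, h2=5, probe 6,4 -> slot 4
Table: [-, 943, -, 771, 964, 923, 929]
Lookup 943: h=6, h2=2, probe 6,1 → found at 1.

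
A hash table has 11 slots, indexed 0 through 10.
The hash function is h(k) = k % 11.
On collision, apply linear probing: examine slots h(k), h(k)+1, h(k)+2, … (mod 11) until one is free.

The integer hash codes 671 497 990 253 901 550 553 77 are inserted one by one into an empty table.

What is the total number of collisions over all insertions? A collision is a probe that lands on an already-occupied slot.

16

671 hashes to 0; slot 0 is free -> place at 0.
497 hashes to 2; slot 2 is free -> place at 2.
990 hashes to 0; 0 taken -> place at 1.
253 hashes to 0; 0,1,2 taken -> place at 3.
901 hashes to 10; slot 10 is free -> place at 10.
550 hashes to 0; 0,1,2,3 taken -> place at 4.
553 hashes to 3; 3,4 taken -> place at 5.
77 hashes to 0; 0,1,2,3,4,5 taken -> place at 6.
Table: [671, 990, 497, 253, 550, 553, 77, ∅, ∅, ∅, 901]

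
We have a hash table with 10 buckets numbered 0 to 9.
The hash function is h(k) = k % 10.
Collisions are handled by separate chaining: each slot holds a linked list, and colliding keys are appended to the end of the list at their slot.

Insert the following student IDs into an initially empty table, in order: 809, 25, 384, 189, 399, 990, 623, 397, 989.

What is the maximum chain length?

4

Insert 809: h=9, bucket 9 empty -> new chain.
Insert 25: h=5, bucket 5 empty -> new chain.
Insert 384: h=4, bucket 4 empty -> new chain.
Insert 189: h=9, bucket 9 nonempty -> append to chain.
Insert 399: h=9, bucket 9 nonempty -> append to chain.
Insert 990: h=0, bucket 0 empty -> new chain.
Insert 623: h=3, bucket 3 empty -> new chain.
Insert 397: h=7, bucket 7 empty -> new chain.
Insert 989: h=9, bucket 9 nonempty -> append to chain.
Final buckets:
0: 990
1: .
2: .
3: 623
4: 384
5: 25
6: .
7: 397
8: .
9: 809 -> 189 -> 399 -> 989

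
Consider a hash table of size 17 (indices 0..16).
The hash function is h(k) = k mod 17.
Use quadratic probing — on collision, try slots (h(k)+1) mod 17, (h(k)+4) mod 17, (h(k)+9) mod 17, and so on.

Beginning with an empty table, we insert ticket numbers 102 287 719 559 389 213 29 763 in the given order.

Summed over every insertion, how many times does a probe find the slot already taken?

Insert 102: h=0, slot 0 empty => index 0.
Insert 287: h=15, slot 15 empty => index 15.
Insert 719: h=5, slot 5 empty => index 5.
Insert 559: h=15, slot 15 occupied => index 16.
Insert 389: h=15, slots 15,16 occupied => index 2.
Insert 213: h=9, slot 9 empty => index 9.
Insert 29: h=12, slot 12 empty => index 12.
Insert 763: h=15, slots 15,16,2 occupied => index 7.
Table: [102, ∅, 389, ∅, ∅, 719, ∅, 763, ∅, 213, ∅, ∅, 29, ∅, ∅, 287, 559]

6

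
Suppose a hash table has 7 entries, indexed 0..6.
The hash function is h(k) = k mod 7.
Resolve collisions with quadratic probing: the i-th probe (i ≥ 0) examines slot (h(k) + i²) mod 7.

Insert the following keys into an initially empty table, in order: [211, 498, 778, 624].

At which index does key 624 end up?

Insert 211: h=1, slot 1 empty -> index 1.
Insert 498: h=1, slot 1 occupied -> index 2.
Insert 778: h=1, slots 1,2 occupied -> index 5.
Insert 624: h=1, slots 1,2,5 occupied -> index 3.
Table: [—, 211, 498, 624, —, 778, —]

3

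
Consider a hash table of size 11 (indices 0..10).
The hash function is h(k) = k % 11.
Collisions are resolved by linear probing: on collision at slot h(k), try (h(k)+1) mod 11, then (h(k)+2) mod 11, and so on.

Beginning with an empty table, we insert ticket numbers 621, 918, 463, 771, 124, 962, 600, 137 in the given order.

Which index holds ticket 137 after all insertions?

9

Insert 621: h=5, slot 5 empty => index 5.
Insert 918: h=5, slot 5 occupied => index 6.
Insert 463: h=1, slot 1 empty => index 1.
Insert 771: h=1, slot 1 occupied => index 2.
Insert 124: h=3, slot 3 empty => index 3.
Insert 962: h=5, slots 5,6 occupied => index 7.
Insert 600: h=6, slots 6,7 occupied => index 8.
Insert 137: h=5, slots 5,6,7,8 occupied => index 9.
Table: [_, 463, 771, 124, _, 621, 918, 962, 600, 137, _]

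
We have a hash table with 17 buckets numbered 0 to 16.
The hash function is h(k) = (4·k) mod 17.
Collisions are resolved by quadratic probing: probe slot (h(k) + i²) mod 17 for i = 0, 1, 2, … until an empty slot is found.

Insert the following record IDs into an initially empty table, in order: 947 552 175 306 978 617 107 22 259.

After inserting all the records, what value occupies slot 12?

947 hashes to 14; slot 14 is free => place at 14.
552 hashes to 15; slot 15 is free => place at 15.
175 hashes to 3; slot 3 is free => place at 3.
306 hashes to 0; slot 0 is free => place at 0.
978 hashes to 2; slot 2 is free => place at 2.
617 hashes to 3; 3 taken => place at 4.
107 hashes to 3; 3,4 taken => place at 7.
22 hashes to 3; 3,4,7 taken => place at 12.
259 hashes to 16; slot 16 is free => place at 16.
Table: [306, ∅, 978, 175, 617, ∅, ∅, 107, ∅, ∅, ∅, ∅, 22, ∅, 947, 552, 259]

22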